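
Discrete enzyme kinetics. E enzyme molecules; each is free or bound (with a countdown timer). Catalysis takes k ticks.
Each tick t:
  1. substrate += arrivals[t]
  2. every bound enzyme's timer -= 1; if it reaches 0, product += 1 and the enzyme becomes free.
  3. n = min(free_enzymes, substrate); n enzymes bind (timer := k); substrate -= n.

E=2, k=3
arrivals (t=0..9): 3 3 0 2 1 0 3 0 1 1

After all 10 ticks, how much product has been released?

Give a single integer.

t=0: arr=3 -> substrate=1 bound=2 product=0
t=1: arr=3 -> substrate=4 bound=2 product=0
t=2: arr=0 -> substrate=4 bound=2 product=0
t=3: arr=2 -> substrate=4 bound=2 product=2
t=4: arr=1 -> substrate=5 bound=2 product=2
t=5: arr=0 -> substrate=5 bound=2 product=2
t=6: arr=3 -> substrate=6 bound=2 product=4
t=7: arr=0 -> substrate=6 bound=2 product=4
t=8: arr=1 -> substrate=7 bound=2 product=4
t=9: arr=1 -> substrate=6 bound=2 product=6

Answer: 6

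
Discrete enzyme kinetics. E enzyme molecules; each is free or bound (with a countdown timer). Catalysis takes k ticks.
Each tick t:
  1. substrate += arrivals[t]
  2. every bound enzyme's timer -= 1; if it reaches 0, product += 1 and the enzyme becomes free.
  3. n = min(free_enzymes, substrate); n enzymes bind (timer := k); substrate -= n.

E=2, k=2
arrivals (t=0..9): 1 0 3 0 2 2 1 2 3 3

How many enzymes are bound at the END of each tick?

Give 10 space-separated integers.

Answer: 1 1 2 2 2 2 2 2 2 2

Derivation:
t=0: arr=1 -> substrate=0 bound=1 product=0
t=1: arr=0 -> substrate=0 bound=1 product=0
t=2: arr=3 -> substrate=1 bound=2 product=1
t=3: arr=0 -> substrate=1 bound=2 product=1
t=4: arr=2 -> substrate=1 bound=2 product=3
t=5: arr=2 -> substrate=3 bound=2 product=3
t=6: arr=1 -> substrate=2 bound=2 product=5
t=7: arr=2 -> substrate=4 bound=2 product=5
t=8: arr=3 -> substrate=5 bound=2 product=7
t=9: arr=3 -> substrate=8 bound=2 product=7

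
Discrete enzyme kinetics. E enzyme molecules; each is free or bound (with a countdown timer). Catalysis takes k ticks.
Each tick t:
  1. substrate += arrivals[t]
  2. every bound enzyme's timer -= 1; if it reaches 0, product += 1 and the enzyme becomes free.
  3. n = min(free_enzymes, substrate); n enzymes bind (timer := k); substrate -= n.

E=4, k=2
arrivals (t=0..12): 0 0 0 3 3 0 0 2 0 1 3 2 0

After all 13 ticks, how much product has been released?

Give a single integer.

Answer: 12

Derivation:
t=0: arr=0 -> substrate=0 bound=0 product=0
t=1: arr=0 -> substrate=0 bound=0 product=0
t=2: arr=0 -> substrate=0 bound=0 product=0
t=3: arr=3 -> substrate=0 bound=3 product=0
t=4: arr=3 -> substrate=2 bound=4 product=0
t=5: arr=0 -> substrate=0 bound=3 product=3
t=6: arr=0 -> substrate=0 bound=2 product=4
t=7: arr=2 -> substrate=0 bound=2 product=6
t=8: arr=0 -> substrate=0 bound=2 product=6
t=9: arr=1 -> substrate=0 bound=1 product=8
t=10: arr=3 -> substrate=0 bound=4 product=8
t=11: arr=2 -> substrate=1 bound=4 product=9
t=12: arr=0 -> substrate=0 bound=2 product=12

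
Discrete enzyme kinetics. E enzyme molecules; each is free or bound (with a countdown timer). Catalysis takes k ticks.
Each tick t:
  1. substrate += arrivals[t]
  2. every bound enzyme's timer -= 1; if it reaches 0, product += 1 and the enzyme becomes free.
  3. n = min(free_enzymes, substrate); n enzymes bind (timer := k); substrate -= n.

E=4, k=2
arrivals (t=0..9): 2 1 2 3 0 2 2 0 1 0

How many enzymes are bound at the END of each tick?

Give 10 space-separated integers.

t=0: arr=2 -> substrate=0 bound=2 product=0
t=1: arr=1 -> substrate=0 bound=3 product=0
t=2: arr=2 -> substrate=0 bound=3 product=2
t=3: arr=3 -> substrate=1 bound=4 product=3
t=4: arr=0 -> substrate=0 bound=3 product=5
t=5: arr=2 -> substrate=0 bound=3 product=7
t=6: arr=2 -> substrate=0 bound=4 product=8
t=7: arr=0 -> substrate=0 bound=2 product=10
t=8: arr=1 -> substrate=0 bound=1 product=12
t=9: arr=0 -> substrate=0 bound=1 product=12

Answer: 2 3 3 4 3 3 4 2 1 1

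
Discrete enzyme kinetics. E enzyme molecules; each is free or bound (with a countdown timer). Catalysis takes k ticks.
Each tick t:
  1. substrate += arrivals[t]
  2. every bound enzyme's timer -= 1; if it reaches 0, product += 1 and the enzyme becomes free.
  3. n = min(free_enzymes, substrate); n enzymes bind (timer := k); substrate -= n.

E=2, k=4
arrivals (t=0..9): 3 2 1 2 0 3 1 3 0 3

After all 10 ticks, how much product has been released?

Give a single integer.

Answer: 4

Derivation:
t=0: arr=3 -> substrate=1 bound=2 product=0
t=1: arr=2 -> substrate=3 bound=2 product=0
t=2: arr=1 -> substrate=4 bound=2 product=0
t=3: arr=2 -> substrate=6 bound=2 product=0
t=4: arr=0 -> substrate=4 bound=2 product=2
t=5: arr=3 -> substrate=7 bound=2 product=2
t=6: arr=1 -> substrate=8 bound=2 product=2
t=7: arr=3 -> substrate=11 bound=2 product=2
t=8: arr=0 -> substrate=9 bound=2 product=4
t=9: arr=3 -> substrate=12 bound=2 product=4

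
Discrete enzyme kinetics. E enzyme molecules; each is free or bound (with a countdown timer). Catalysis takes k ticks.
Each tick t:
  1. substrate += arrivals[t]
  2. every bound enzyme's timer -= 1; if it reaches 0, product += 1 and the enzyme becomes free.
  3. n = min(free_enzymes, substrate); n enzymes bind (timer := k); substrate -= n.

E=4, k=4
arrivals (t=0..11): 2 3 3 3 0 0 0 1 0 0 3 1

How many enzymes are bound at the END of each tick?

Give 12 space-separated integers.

Answer: 2 4 4 4 4 4 4 4 4 4 4 4

Derivation:
t=0: arr=2 -> substrate=0 bound=2 product=0
t=1: arr=3 -> substrate=1 bound=4 product=0
t=2: arr=3 -> substrate=4 bound=4 product=0
t=3: arr=3 -> substrate=7 bound=4 product=0
t=4: arr=0 -> substrate=5 bound=4 product=2
t=5: arr=0 -> substrate=3 bound=4 product=4
t=6: arr=0 -> substrate=3 bound=4 product=4
t=7: arr=1 -> substrate=4 bound=4 product=4
t=8: arr=0 -> substrate=2 bound=4 product=6
t=9: arr=0 -> substrate=0 bound=4 product=8
t=10: arr=3 -> substrate=3 bound=4 product=8
t=11: arr=1 -> substrate=4 bound=4 product=8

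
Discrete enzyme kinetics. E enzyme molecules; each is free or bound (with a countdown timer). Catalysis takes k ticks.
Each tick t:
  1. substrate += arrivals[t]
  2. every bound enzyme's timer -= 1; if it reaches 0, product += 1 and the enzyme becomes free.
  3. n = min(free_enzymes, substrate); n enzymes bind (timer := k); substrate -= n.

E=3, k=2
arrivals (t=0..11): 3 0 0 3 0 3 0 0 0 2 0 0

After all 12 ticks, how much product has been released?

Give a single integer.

t=0: arr=3 -> substrate=0 bound=3 product=0
t=1: arr=0 -> substrate=0 bound=3 product=0
t=2: arr=0 -> substrate=0 bound=0 product=3
t=3: arr=3 -> substrate=0 bound=3 product=3
t=4: arr=0 -> substrate=0 bound=3 product=3
t=5: arr=3 -> substrate=0 bound=3 product=6
t=6: arr=0 -> substrate=0 bound=3 product=6
t=7: arr=0 -> substrate=0 bound=0 product=9
t=8: arr=0 -> substrate=0 bound=0 product=9
t=9: arr=2 -> substrate=0 bound=2 product=9
t=10: arr=0 -> substrate=0 bound=2 product=9
t=11: arr=0 -> substrate=0 bound=0 product=11

Answer: 11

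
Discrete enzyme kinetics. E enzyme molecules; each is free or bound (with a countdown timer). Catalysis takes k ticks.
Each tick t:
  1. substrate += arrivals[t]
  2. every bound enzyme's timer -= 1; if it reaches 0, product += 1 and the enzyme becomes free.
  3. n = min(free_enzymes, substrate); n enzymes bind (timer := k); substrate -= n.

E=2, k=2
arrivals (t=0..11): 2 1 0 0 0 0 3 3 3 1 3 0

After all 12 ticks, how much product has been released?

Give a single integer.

t=0: arr=2 -> substrate=0 bound=2 product=0
t=1: arr=1 -> substrate=1 bound=2 product=0
t=2: arr=0 -> substrate=0 bound=1 product=2
t=3: arr=0 -> substrate=0 bound=1 product=2
t=4: arr=0 -> substrate=0 bound=0 product=3
t=5: arr=0 -> substrate=0 bound=0 product=3
t=6: arr=3 -> substrate=1 bound=2 product=3
t=7: arr=3 -> substrate=4 bound=2 product=3
t=8: arr=3 -> substrate=5 bound=2 product=5
t=9: arr=1 -> substrate=6 bound=2 product=5
t=10: arr=3 -> substrate=7 bound=2 product=7
t=11: arr=0 -> substrate=7 bound=2 product=7

Answer: 7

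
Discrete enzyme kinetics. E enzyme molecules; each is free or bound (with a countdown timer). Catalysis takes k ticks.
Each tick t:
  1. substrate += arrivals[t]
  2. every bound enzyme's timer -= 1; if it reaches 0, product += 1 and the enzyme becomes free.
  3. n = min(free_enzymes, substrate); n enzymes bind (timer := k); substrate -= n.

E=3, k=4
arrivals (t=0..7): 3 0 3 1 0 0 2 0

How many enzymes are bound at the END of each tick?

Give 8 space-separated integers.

t=0: arr=3 -> substrate=0 bound=3 product=0
t=1: arr=0 -> substrate=0 bound=3 product=0
t=2: arr=3 -> substrate=3 bound=3 product=0
t=3: arr=1 -> substrate=4 bound=3 product=0
t=4: arr=0 -> substrate=1 bound=3 product=3
t=5: arr=0 -> substrate=1 bound=3 product=3
t=6: arr=2 -> substrate=3 bound=3 product=3
t=7: arr=0 -> substrate=3 bound=3 product=3

Answer: 3 3 3 3 3 3 3 3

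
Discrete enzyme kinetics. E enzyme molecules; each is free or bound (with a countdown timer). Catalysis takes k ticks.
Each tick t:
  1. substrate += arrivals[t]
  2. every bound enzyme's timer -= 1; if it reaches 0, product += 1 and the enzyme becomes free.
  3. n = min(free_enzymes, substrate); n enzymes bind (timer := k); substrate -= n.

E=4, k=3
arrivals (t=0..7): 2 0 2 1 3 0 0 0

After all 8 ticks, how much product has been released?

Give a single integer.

t=0: arr=2 -> substrate=0 bound=2 product=0
t=1: arr=0 -> substrate=0 bound=2 product=0
t=2: arr=2 -> substrate=0 bound=4 product=0
t=3: arr=1 -> substrate=0 bound=3 product=2
t=4: arr=3 -> substrate=2 bound=4 product=2
t=5: arr=0 -> substrate=0 bound=4 product=4
t=6: arr=0 -> substrate=0 bound=3 product=5
t=7: arr=0 -> substrate=0 bound=2 product=6

Answer: 6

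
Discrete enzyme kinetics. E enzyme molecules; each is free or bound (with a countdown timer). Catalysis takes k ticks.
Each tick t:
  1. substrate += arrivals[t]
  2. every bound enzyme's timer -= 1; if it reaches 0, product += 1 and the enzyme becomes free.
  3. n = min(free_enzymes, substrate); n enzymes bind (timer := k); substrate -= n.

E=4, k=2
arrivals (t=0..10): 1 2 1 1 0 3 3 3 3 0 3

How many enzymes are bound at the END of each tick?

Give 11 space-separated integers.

t=0: arr=1 -> substrate=0 bound=1 product=0
t=1: arr=2 -> substrate=0 bound=3 product=0
t=2: arr=1 -> substrate=0 bound=3 product=1
t=3: arr=1 -> substrate=0 bound=2 product=3
t=4: arr=0 -> substrate=0 bound=1 product=4
t=5: arr=3 -> substrate=0 bound=3 product=5
t=6: arr=3 -> substrate=2 bound=4 product=5
t=7: arr=3 -> substrate=2 bound=4 product=8
t=8: arr=3 -> substrate=4 bound=4 product=9
t=9: arr=0 -> substrate=1 bound=4 product=12
t=10: arr=3 -> substrate=3 bound=4 product=13

Answer: 1 3 3 2 1 3 4 4 4 4 4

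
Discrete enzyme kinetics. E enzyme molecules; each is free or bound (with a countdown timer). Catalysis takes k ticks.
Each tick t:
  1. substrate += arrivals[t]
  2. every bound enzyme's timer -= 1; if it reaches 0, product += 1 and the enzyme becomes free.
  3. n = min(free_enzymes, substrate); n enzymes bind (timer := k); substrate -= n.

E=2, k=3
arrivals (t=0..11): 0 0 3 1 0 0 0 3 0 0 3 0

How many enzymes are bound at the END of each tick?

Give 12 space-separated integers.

t=0: arr=0 -> substrate=0 bound=0 product=0
t=1: arr=0 -> substrate=0 bound=0 product=0
t=2: arr=3 -> substrate=1 bound=2 product=0
t=3: arr=1 -> substrate=2 bound=2 product=0
t=4: arr=0 -> substrate=2 bound=2 product=0
t=5: arr=0 -> substrate=0 bound=2 product=2
t=6: arr=0 -> substrate=0 bound=2 product=2
t=7: arr=3 -> substrate=3 bound=2 product=2
t=8: arr=0 -> substrate=1 bound=2 product=4
t=9: arr=0 -> substrate=1 bound=2 product=4
t=10: arr=3 -> substrate=4 bound=2 product=4
t=11: arr=0 -> substrate=2 bound=2 product=6

Answer: 0 0 2 2 2 2 2 2 2 2 2 2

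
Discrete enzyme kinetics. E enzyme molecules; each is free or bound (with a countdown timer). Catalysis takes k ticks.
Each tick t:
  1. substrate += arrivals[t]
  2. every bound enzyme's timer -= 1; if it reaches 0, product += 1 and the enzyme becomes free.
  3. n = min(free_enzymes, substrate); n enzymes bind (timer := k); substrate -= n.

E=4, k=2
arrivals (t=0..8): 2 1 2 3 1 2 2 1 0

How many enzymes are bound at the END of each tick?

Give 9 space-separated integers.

Answer: 2 3 3 4 4 4 4 3 1

Derivation:
t=0: arr=2 -> substrate=0 bound=2 product=0
t=1: arr=1 -> substrate=0 bound=3 product=0
t=2: arr=2 -> substrate=0 bound=3 product=2
t=3: arr=3 -> substrate=1 bound=4 product=3
t=4: arr=1 -> substrate=0 bound=4 product=5
t=5: arr=2 -> substrate=0 bound=4 product=7
t=6: arr=2 -> substrate=0 bound=4 product=9
t=7: arr=1 -> substrate=0 bound=3 product=11
t=8: arr=0 -> substrate=0 bound=1 product=13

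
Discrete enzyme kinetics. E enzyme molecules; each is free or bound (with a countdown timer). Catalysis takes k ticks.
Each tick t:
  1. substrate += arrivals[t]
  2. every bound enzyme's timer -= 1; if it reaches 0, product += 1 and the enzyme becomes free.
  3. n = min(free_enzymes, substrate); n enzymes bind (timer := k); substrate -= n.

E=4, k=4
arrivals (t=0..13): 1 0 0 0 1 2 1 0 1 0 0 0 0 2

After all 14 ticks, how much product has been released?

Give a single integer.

t=0: arr=1 -> substrate=0 bound=1 product=0
t=1: arr=0 -> substrate=0 bound=1 product=0
t=2: arr=0 -> substrate=0 bound=1 product=0
t=3: arr=0 -> substrate=0 bound=1 product=0
t=4: arr=1 -> substrate=0 bound=1 product=1
t=5: arr=2 -> substrate=0 bound=3 product=1
t=6: arr=1 -> substrate=0 bound=4 product=1
t=7: arr=0 -> substrate=0 bound=4 product=1
t=8: arr=1 -> substrate=0 bound=4 product=2
t=9: arr=0 -> substrate=0 bound=2 product=4
t=10: arr=0 -> substrate=0 bound=1 product=5
t=11: arr=0 -> substrate=0 bound=1 product=5
t=12: arr=0 -> substrate=0 bound=0 product=6
t=13: arr=2 -> substrate=0 bound=2 product=6

Answer: 6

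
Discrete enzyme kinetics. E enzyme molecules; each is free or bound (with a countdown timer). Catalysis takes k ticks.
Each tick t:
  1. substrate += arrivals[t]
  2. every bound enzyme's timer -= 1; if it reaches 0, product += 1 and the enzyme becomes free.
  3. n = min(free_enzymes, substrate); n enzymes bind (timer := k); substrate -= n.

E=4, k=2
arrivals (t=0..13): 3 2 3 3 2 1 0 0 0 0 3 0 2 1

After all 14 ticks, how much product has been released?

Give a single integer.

Answer: 17

Derivation:
t=0: arr=3 -> substrate=0 bound=3 product=0
t=1: arr=2 -> substrate=1 bound=4 product=0
t=2: arr=3 -> substrate=1 bound=4 product=3
t=3: arr=3 -> substrate=3 bound=4 product=4
t=4: arr=2 -> substrate=2 bound=4 product=7
t=5: arr=1 -> substrate=2 bound=4 product=8
t=6: arr=0 -> substrate=0 bound=3 product=11
t=7: arr=0 -> substrate=0 bound=2 product=12
t=8: arr=0 -> substrate=0 bound=0 product=14
t=9: arr=0 -> substrate=0 bound=0 product=14
t=10: arr=3 -> substrate=0 bound=3 product=14
t=11: arr=0 -> substrate=0 bound=3 product=14
t=12: arr=2 -> substrate=0 bound=2 product=17
t=13: arr=1 -> substrate=0 bound=3 product=17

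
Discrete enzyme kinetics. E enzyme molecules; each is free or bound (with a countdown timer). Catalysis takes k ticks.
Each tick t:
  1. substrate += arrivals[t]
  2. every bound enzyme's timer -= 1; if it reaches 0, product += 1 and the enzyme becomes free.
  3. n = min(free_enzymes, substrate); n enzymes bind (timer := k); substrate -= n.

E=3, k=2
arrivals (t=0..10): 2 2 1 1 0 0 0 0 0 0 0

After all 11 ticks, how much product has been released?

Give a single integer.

t=0: arr=2 -> substrate=0 bound=2 product=0
t=1: arr=2 -> substrate=1 bound=3 product=0
t=2: arr=1 -> substrate=0 bound=3 product=2
t=3: arr=1 -> substrate=0 bound=3 product=3
t=4: arr=0 -> substrate=0 bound=1 product=5
t=5: arr=0 -> substrate=0 bound=0 product=6
t=6: arr=0 -> substrate=0 bound=0 product=6
t=7: arr=0 -> substrate=0 bound=0 product=6
t=8: arr=0 -> substrate=0 bound=0 product=6
t=9: arr=0 -> substrate=0 bound=0 product=6
t=10: arr=0 -> substrate=0 bound=0 product=6

Answer: 6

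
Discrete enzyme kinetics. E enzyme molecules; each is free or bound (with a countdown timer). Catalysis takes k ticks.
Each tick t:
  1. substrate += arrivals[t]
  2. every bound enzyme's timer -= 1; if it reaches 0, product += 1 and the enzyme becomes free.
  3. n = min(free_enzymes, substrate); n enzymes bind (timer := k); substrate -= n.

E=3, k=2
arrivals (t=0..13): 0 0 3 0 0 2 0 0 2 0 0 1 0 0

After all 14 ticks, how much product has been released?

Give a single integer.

t=0: arr=0 -> substrate=0 bound=0 product=0
t=1: arr=0 -> substrate=0 bound=0 product=0
t=2: arr=3 -> substrate=0 bound=3 product=0
t=3: arr=0 -> substrate=0 bound=3 product=0
t=4: arr=0 -> substrate=0 bound=0 product=3
t=5: arr=2 -> substrate=0 bound=2 product=3
t=6: arr=0 -> substrate=0 bound=2 product=3
t=7: arr=0 -> substrate=0 bound=0 product=5
t=8: arr=2 -> substrate=0 bound=2 product=5
t=9: arr=0 -> substrate=0 bound=2 product=5
t=10: arr=0 -> substrate=0 bound=0 product=7
t=11: arr=1 -> substrate=0 bound=1 product=7
t=12: arr=0 -> substrate=0 bound=1 product=7
t=13: arr=0 -> substrate=0 bound=0 product=8

Answer: 8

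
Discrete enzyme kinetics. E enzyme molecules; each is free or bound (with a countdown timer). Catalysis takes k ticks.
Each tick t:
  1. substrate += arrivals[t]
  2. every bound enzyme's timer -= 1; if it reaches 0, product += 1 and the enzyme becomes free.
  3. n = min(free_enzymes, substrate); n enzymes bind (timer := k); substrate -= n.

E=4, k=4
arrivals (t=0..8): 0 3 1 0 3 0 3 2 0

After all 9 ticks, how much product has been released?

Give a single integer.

t=0: arr=0 -> substrate=0 bound=0 product=0
t=1: arr=3 -> substrate=0 bound=3 product=0
t=2: arr=1 -> substrate=0 bound=4 product=0
t=3: arr=0 -> substrate=0 bound=4 product=0
t=4: arr=3 -> substrate=3 bound=4 product=0
t=5: arr=0 -> substrate=0 bound=4 product=3
t=6: arr=3 -> substrate=2 bound=4 product=4
t=7: arr=2 -> substrate=4 bound=4 product=4
t=8: arr=0 -> substrate=4 bound=4 product=4

Answer: 4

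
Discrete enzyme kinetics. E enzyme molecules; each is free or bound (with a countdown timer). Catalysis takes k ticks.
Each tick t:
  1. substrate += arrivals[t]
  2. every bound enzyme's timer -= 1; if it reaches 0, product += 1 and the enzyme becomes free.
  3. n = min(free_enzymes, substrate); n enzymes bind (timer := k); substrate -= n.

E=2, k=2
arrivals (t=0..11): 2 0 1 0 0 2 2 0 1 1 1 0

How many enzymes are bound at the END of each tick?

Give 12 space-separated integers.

Answer: 2 2 1 1 0 2 2 2 2 2 2 1

Derivation:
t=0: arr=2 -> substrate=0 bound=2 product=0
t=1: arr=0 -> substrate=0 bound=2 product=0
t=2: arr=1 -> substrate=0 bound=1 product=2
t=3: arr=0 -> substrate=0 bound=1 product=2
t=4: arr=0 -> substrate=0 bound=0 product=3
t=5: arr=2 -> substrate=0 bound=2 product=3
t=6: arr=2 -> substrate=2 bound=2 product=3
t=7: arr=0 -> substrate=0 bound=2 product=5
t=8: arr=1 -> substrate=1 bound=2 product=5
t=9: arr=1 -> substrate=0 bound=2 product=7
t=10: arr=1 -> substrate=1 bound=2 product=7
t=11: arr=0 -> substrate=0 bound=1 product=9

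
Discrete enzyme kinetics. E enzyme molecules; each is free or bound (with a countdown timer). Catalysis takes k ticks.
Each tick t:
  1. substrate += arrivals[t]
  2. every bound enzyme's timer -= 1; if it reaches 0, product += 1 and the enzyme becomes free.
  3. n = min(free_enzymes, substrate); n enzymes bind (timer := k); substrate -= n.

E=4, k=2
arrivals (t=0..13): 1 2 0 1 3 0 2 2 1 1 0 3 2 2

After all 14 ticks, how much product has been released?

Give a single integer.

t=0: arr=1 -> substrate=0 bound=1 product=0
t=1: arr=2 -> substrate=0 bound=3 product=0
t=2: arr=0 -> substrate=0 bound=2 product=1
t=3: arr=1 -> substrate=0 bound=1 product=3
t=4: arr=3 -> substrate=0 bound=4 product=3
t=5: arr=0 -> substrate=0 bound=3 product=4
t=6: arr=2 -> substrate=0 bound=2 product=7
t=7: arr=2 -> substrate=0 bound=4 product=7
t=8: arr=1 -> substrate=0 bound=3 product=9
t=9: arr=1 -> substrate=0 bound=2 product=11
t=10: arr=0 -> substrate=0 bound=1 product=12
t=11: arr=3 -> substrate=0 bound=3 product=13
t=12: arr=2 -> substrate=1 bound=4 product=13
t=13: arr=2 -> substrate=0 bound=4 product=16

Answer: 16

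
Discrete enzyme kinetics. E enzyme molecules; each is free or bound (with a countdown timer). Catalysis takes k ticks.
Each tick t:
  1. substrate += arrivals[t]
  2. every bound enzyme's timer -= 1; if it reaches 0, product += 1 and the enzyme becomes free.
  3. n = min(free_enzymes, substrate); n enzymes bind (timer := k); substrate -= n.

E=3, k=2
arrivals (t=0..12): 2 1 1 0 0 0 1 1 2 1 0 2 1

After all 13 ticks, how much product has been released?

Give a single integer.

Answer: 9

Derivation:
t=0: arr=2 -> substrate=0 bound=2 product=0
t=1: arr=1 -> substrate=0 bound=3 product=0
t=2: arr=1 -> substrate=0 bound=2 product=2
t=3: arr=0 -> substrate=0 bound=1 product=3
t=4: arr=0 -> substrate=0 bound=0 product=4
t=5: arr=0 -> substrate=0 bound=0 product=4
t=6: arr=1 -> substrate=0 bound=1 product=4
t=7: arr=1 -> substrate=0 bound=2 product=4
t=8: arr=2 -> substrate=0 bound=3 product=5
t=9: arr=1 -> substrate=0 bound=3 product=6
t=10: arr=0 -> substrate=0 bound=1 product=8
t=11: arr=2 -> substrate=0 bound=2 product=9
t=12: arr=1 -> substrate=0 bound=3 product=9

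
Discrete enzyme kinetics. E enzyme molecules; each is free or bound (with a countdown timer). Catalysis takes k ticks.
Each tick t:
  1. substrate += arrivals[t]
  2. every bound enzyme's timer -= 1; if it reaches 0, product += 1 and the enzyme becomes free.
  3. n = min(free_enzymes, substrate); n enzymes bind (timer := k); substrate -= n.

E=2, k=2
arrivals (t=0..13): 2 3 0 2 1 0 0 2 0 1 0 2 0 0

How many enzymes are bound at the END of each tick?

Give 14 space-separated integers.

t=0: arr=2 -> substrate=0 bound=2 product=0
t=1: arr=3 -> substrate=3 bound=2 product=0
t=2: arr=0 -> substrate=1 bound=2 product=2
t=3: arr=2 -> substrate=3 bound=2 product=2
t=4: arr=1 -> substrate=2 bound=2 product=4
t=5: arr=0 -> substrate=2 bound=2 product=4
t=6: arr=0 -> substrate=0 bound=2 product=6
t=7: arr=2 -> substrate=2 bound=2 product=6
t=8: arr=0 -> substrate=0 bound=2 product=8
t=9: arr=1 -> substrate=1 bound=2 product=8
t=10: arr=0 -> substrate=0 bound=1 product=10
t=11: arr=2 -> substrate=1 bound=2 product=10
t=12: arr=0 -> substrate=0 bound=2 product=11
t=13: arr=0 -> substrate=0 bound=1 product=12

Answer: 2 2 2 2 2 2 2 2 2 2 1 2 2 1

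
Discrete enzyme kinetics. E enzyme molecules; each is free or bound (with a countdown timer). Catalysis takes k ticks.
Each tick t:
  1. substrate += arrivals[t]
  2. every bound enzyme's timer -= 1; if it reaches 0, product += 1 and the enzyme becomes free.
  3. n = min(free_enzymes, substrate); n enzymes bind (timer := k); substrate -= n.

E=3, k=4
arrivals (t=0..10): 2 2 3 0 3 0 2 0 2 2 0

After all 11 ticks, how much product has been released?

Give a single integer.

Answer: 6

Derivation:
t=0: arr=2 -> substrate=0 bound=2 product=0
t=1: arr=2 -> substrate=1 bound=3 product=0
t=2: arr=3 -> substrate=4 bound=3 product=0
t=3: arr=0 -> substrate=4 bound=3 product=0
t=4: arr=3 -> substrate=5 bound=3 product=2
t=5: arr=0 -> substrate=4 bound=3 product=3
t=6: arr=2 -> substrate=6 bound=3 product=3
t=7: arr=0 -> substrate=6 bound=3 product=3
t=8: arr=2 -> substrate=6 bound=3 product=5
t=9: arr=2 -> substrate=7 bound=3 product=6
t=10: arr=0 -> substrate=7 bound=3 product=6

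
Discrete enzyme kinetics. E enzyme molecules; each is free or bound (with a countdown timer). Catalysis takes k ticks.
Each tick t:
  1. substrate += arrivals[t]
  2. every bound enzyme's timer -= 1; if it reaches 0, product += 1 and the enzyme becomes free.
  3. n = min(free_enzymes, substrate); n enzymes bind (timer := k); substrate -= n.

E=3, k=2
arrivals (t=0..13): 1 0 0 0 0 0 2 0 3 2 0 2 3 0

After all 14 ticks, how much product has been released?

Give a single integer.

t=0: arr=1 -> substrate=0 bound=1 product=0
t=1: arr=0 -> substrate=0 bound=1 product=0
t=2: arr=0 -> substrate=0 bound=0 product=1
t=3: arr=0 -> substrate=0 bound=0 product=1
t=4: arr=0 -> substrate=0 bound=0 product=1
t=5: arr=0 -> substrate=0 bound=0 product=1
t=6: arr=2 -> substrate=0 bound=2 product=1
t=7: arr=0 -> substrate=0 bound=2 product=1
t=8: arr=3 -> substrate=0 bound=3 product=3
t=9: arr=2 -> substrate=2 bound=3 product=3
t=10: arr=0 -> substrate=0 bound=2 product=6
t=11: arr=2 -> substrate=1 bound=3 product=6
t=12: arr=3 -> substrate=2 bound=3 product=8
t=13: arr=0 -> substrate=1 bound=3 product=9

Answer: 9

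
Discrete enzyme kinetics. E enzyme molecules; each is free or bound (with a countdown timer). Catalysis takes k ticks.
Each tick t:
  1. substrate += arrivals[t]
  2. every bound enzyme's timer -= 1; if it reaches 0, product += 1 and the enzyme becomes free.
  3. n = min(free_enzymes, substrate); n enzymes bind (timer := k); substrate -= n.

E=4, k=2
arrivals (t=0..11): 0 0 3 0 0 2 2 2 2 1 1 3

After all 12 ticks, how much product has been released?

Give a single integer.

t=0: arr=0 -> substrate=0 bound=0 product=0
t=1: arr=0 -> substrate=0 bound=0 product=0
t=2: arr=3 -> substrate=0 bound=3 product=0
t=3: arr=0 -> substrate=0 bound=3 product=0
t=4: arr=0 -> substrate=0 bound=0 product=3
t=5: arr=2 -> substrate=0 bound=2 product=3
t=6: arr=2 -> substrate=0 bound=4 product=3
t=7: arr=2 -> substrate=0 bound=4 product=5
t=8: arr=2 -> substrate=0 bound=4 product=7
t=9: arr=1 -> substrate=0 bound=3 product=9
t=10: arr=1 -> substrate=0 bound=2 product=11
t=11: arr=3 -> substrate=0 bound=4 product=12

Answer: 12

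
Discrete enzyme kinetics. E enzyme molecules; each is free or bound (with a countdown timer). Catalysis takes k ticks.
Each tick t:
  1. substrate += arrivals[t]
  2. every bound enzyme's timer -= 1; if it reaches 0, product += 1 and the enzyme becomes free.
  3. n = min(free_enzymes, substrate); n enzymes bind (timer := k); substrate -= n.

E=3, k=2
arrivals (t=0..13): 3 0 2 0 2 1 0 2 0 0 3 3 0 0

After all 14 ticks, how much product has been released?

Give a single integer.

Answer: 13

Derivation:
t=0: arr=3 -> substrate=0 bound=3 product=0
t=1: arr=0 -> substrate=0 bound=3 product=0
t=2: arr=2 -> substrate=0 bound=2 product=3
t=3: arr=0 -> substrate=0 bound=2 product=3
t=4: arr=2 -> substrate=0 bound=2 product=5
t=5: arr=1 -> substrate=0 bound=3 product=5
t=6: arr=0 -> substrate=0 bound=1 product=7
t=7: arr=2 -> substrate=0 bound=2 product=8
t=8: arr=0 -> substrate=0 bound=2 product=8
t=9: arr=0 -> substrate=0 bound=0 product=10
t=10: arr=3 -> substrate=0 bound=3 product=10
t=11: arr=3 -> substrate=3 bound=3 product=10
t=12: arr=0 -> substrate=0 bound=3 product=13
t=13: arr=0 -> substrate=0 bound=3 product=13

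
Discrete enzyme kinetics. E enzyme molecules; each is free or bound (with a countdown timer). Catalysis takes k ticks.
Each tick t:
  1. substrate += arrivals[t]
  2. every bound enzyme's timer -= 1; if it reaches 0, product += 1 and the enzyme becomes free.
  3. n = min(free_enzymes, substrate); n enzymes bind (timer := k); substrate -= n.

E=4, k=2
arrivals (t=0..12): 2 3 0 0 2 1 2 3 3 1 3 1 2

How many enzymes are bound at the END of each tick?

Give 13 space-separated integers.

Answer: 2 4 3 1 2 3 3 4 4 4 4 4 4

Derivation:
t=0: arr=2 -> substrate=0 bound=2 product=0
t=1: arr=3 -> substrate=1 bound=4 product=0
t=2: arr=0 -> substrate=0 bound=3 product=2
t=3: arr=0 -> substrate=0 bound=1 product=4
t=4: arr=2 -> substrate=0 bound=2 product=5
t=5: arr=1 -> substrate=0 bound=3 product=5
t=6: arr=2 -> substrate=0 bound=3 product=7
t=7: arr=3 -> substrate=1 bound=4 product=8
t=8: arr=3 -> substrate=2 bound=4 product=10
t=9: arr=1 -> substrate=1 bound=4 product=12
t=10: arr=3 -> substrate=2 bound=4 product=14
t=11: arr=1 -> substrate=1 bound=4 product=16
t=12: arr=2 -> substrate=1 bound=4 product=18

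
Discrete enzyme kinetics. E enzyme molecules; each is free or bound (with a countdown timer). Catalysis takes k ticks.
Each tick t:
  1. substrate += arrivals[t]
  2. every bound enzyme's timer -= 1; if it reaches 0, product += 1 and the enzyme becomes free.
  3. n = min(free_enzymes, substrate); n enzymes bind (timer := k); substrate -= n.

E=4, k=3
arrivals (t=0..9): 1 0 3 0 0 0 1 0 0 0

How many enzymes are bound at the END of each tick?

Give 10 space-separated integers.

Answer: 1 1 4 3 3 0 1 1 1 0

Derivation:
t=0: arr=1 -> substrate=0 bound=1 product=0
t=1: arr=0 -> substrate=0 bound=1 product=0
t=2: arr=3 -> substrate=0 bound=4 product=0
t=3: arr=0 -> substrate=0 bound=3 product=1
t=4: arr=0 -> substrate=0 bound=3 product=1
t=5: arr=0 -> substrate=0 bound=0 product=4
t=6: arr=1 -> substrate=0 bound=1 product=4
t=7: arr=0 -> substrate=0 bound=1 product=4
t=8: arr=0 -> substrate=0 bound=1 product=4
t=9: arr=0 -> substrate=0 bound=0 product=5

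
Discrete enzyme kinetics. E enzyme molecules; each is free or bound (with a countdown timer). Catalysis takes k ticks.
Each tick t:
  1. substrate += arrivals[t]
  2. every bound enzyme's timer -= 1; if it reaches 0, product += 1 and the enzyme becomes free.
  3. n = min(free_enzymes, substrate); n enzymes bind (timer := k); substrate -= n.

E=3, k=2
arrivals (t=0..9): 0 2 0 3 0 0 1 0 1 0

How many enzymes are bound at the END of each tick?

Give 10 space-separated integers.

t=0: arr=0 -> substrate=0 bound=0 product=0
t=1: arr=2 -> substrate=0 bound=2 product=0
t=2: arr=0 -> substrate=0 bound=2 product=0
t=3: arr=3 -> substrate=0 bound=3 product=2
t=4: arr=0 -> substrate=0 bound=3 product=2
t=5: arr=0 -> substrate=0 bound=0 product=5
t=6: arr=1 -> substrate=0 bound=1 product=5
t=7: arr=0 -> substrate=0 bound=1 product=5
t=8: arr=1 -> substrate=0 bound=1 product=6
t=9: arr=0 -> substrate=0 bound=1 product=6

Answer: 0 2 2 3 3 0 1 1 1 1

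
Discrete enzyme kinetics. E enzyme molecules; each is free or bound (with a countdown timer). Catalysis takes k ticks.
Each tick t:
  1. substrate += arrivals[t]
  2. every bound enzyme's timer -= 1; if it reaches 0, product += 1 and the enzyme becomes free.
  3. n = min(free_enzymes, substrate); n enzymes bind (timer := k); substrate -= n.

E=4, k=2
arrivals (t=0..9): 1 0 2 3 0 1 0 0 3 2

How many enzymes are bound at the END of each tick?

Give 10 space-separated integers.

Answer: 1 1 2 4 3 2 1 0 3 4

Derivation:
t=0: arr=1 -> substrate=0 bound=1 product=0
t=1: arr=0 -> substrate=0 bound=1 product=0
t=2: arr=2 -> substrate=0 bound=2 product=1
t=3: arr=3 -> substrate=1 bound=4 product=1
t=4: arr=0 -> substrate=0 bound=3 product=3
t=5: arr=1 -> substrate=0 bound=2 product=5
t=6: arr=0 -> substrate=0 bound=1 product=6
t=7: arr=0 -> substrate=0 bound=0 product=7
t=8: arr=3 -> substrate=0 bound=3 product=7
t=9: arr=2 -> substrate=1 bound=4 product=7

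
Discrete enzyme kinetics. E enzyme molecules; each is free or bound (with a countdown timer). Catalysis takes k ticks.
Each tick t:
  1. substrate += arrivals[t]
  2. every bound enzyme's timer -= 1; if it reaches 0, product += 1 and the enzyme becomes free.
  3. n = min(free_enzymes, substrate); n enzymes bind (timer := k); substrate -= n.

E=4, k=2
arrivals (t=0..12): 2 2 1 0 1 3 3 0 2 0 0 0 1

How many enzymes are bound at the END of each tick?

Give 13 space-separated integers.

t=0: arr=2 -> substrate=0 bound=2 product=0
t=1: arr=2 -> substrate=0 bound=4 product=0
t=2: arr=1 -> substrate=0 bound=3 product=2
t=3: arr=0 -> substrate=0 bound=1 product=4
t=4: arr=1 -> substrate=0 bound=1 product=5
t=5: arr=3 -> substrate=0 bound=4 product=5
t=6: arr=3 -> substrate=2 bound=4 product=6
t=7: arr=0 -> substrate=0 bound=3 product=9
t=8: arr=2 -> substrate=0 bound=4 product=10
t=9: arr=0 -> substrate=0 bound=2 product=12
t=10: arr=0 -> substrate=0 bound=0 product=14
t=11: arr=0 -> substrate=0 bound=0 product=14
t=12: arr=1 -> substrate=0 bound=1 product=14

Answer: 2 4 3 1 1 4 4 3 4 2 0 0 1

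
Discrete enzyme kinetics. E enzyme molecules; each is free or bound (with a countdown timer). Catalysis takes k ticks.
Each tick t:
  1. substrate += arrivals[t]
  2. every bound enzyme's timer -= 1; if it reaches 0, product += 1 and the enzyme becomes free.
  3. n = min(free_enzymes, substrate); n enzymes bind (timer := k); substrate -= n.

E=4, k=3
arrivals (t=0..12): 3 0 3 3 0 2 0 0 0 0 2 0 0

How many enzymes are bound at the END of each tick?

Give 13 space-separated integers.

Answer: 3 3 4 4 4 4 4 4 3 0 2 2 2

Derivation:
t=0: arr=3 -> substrate=0 bound=3 product=0
t=1: arr=0 -> substrate=0 bound=3 product=0
t=2: arr=3 -> substrate=2 bound=4 product=0
t=3: arr=3 -> substrate=2 bound=4 product=3
t=4: arr=0 -> substrate=2 bound=4 product=3
t=5: arr=2 -> substrate=3 bound=4 product=4
t=6: arr=0 -> substrate=0 bound=4 product=7
t=7: arr=0 -> substrate=0 bound=4 product=7
t=8: arr=0 -> substrate=0 bound=3 product=8
t=9: arr=0 -> substrate=0 bound=0 product=11
t=10: arr=2 -> substrate=0 bound=2 product=11
t=11: arr=0 -> substrate=0 bound=2 product=11
t=12: arr=0 -> substrate=0 bound=2 product=11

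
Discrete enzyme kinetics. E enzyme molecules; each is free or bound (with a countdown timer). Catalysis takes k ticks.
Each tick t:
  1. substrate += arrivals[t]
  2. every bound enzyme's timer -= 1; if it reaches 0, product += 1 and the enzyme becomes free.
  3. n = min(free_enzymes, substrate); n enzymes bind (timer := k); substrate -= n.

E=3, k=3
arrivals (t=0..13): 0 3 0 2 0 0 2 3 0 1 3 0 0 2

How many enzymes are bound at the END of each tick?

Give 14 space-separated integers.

t=0: arr=0 -> substrate=0 bound=0 product=0
t=1: arr=3 -> substrate=0 bound=3 product=0
t=2: arr=0 -> substrate=0 bound=3 product=0
t=3: arr=2 -> substrate=2 bound=3 product=0
t=4: arr=0 -> substrate=0 bound=2 product=3
t=5: arr=0 -> substrate=0 bound=2 product=3
t=6: arr=2 -> substrate=1 bound=3 product=3
t=7: arr=3 -> substrate=2 bound=3 product=5
t=8: arr=0 -> substrate=2 bound=3 product=5
t=9: arr=1 -> substrate=2 bound=3 product=6
t=10: arr=3 -> substrate=3 bound=3 product=8
t=11: arr=0 -> substrate=3 bound=3 product=8
t=12: arr=0 -> substrate=2 bound=3 product=9
t=13: arr=2 -> substrate=2 bound=3 product=11

Answer: 0 3 3 3 2 2 3 3 3 3 3 3 3 3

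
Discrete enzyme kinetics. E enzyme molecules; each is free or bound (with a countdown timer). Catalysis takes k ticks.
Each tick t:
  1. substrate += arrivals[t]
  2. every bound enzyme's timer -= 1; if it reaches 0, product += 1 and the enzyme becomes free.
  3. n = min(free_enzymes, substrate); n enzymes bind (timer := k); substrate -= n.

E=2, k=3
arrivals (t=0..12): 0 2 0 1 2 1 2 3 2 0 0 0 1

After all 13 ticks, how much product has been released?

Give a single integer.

Answer: 6

Derivation:
t=0: arr=0 -> substrate=0 bound=0 product=0
t=1: arr=2 -> substrate=0 bound=2 product=0
t=2: arr=0 -> substrate=0 bound=2 product=0
t=3: arr=1 -> substrate=1 bound=2 product=0
t=4: arr=2 -> substrate=1 bound=2 product=2
t=5: arr=1 -> substrate=2 bound=2 product=2
t=6: arr=2 -> substrate=4 bound=2 product=2
t=7: arr=3 -> substrate=5 bound=2 product=4
t=8: arr=2 -> substrate=7 bound=2 product=4
t=9: arr=0 -> substrate=7 bound=2 product=4
t=10: arr=0 -> substrate=5 bound=2 product=6
t=11: arr=0 -> substrate=5 bound=2 product=6
t=12: arr=1 -> substrate=6 bound=2 product=6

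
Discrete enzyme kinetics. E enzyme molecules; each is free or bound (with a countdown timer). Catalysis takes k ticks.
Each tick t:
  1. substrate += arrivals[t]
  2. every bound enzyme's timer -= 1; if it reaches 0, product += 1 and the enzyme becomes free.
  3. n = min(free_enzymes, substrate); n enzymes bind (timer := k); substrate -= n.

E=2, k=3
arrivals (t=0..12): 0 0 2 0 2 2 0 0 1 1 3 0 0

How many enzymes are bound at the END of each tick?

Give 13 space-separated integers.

Answer: 0 0 2 2 2 2 2 2 2 2 2 2 2

Derivation:
t=0: arr=0 -> substrate=0 bound=0 product=0
t=1: arr=0 -> substrate=0 bound=0 product=0
t=2: arr=2 -> substrate=0 bound=2 product=0
t=3: arr=0 -> substrate=0 bound=2 product=0
t=4: arr=2 -> substrate=2 bound=2 product=0
t=5: arr=2 -> substrate=2 bound=2 product=2
t=6: arr=0 -> substrate=2 bound=2 product=2
t=7: arr=0 -> substrate=2 bound=2 product=2
t=8: arr=1 -> substrate=1 bound=2 product=4
t=9: arr=1 -> substrate=2 bound=2 product=4
t=10: arr=3 -> substrate=5 bound=2 product=4
t=11: arr=0 -> substrate=3 bound=2 product=6
t=12: arr=0 -> substrate=3 bound=2 product=6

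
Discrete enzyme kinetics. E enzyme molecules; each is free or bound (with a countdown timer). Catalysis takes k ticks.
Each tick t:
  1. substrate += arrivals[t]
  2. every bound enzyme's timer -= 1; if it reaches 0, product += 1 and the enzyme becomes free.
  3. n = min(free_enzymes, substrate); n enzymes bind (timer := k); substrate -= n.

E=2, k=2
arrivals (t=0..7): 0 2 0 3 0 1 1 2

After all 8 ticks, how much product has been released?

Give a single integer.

Answer: 6

Derivation:
t=0: arr=0 -> substrate=0 bound=0 product=0
t=1: arr=2 -> substrate=0 bound=2 product=0
t=2: arr=0 -> substrate=0 bound=2 product=0
t=3: arr=3 -> substrate=1 bound=2 product=2
t=4: arr=0 -> substrate=1 bound=2 product=2
t=5: arr=1 -> substrate=0 bound=2 product=4
t=6: arr=1 -> substrate=1 bound=2 product=4
t=7: arr=2 -> substrate=1 bound=2 product=6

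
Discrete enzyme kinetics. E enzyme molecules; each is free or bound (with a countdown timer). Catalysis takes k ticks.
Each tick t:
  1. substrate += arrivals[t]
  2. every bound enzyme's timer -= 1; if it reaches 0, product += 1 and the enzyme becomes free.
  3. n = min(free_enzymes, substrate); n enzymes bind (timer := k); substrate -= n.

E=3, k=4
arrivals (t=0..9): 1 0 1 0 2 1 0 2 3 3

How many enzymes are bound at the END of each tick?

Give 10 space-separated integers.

t=0: arr=1 -> substrate=0 bound=1 product=0
t=1: arr=0 -> substrate=0 bound=1 product=0
t=2: arr=1 -> substrate=0 bound=2 product=0
t=3: arr=0 -> substrate=0 bound=2 product=0
t=4: arr=2 -> substrate=0 bound=3 product=1
t=5: arr=1 -> substrate=1 bound=3 product=1
t=6: arr=0 -> substrate=0 bound=3 product=2
t=7: arr=2 -> substrate=2 bound=3 product=2
t=8: arr=3 -> substrate=3 bound=3 product=4
t=9: arr=3 -> substrate=6 bound=3 product=4

Answer: 1 1 2 2 3 3 3 3 3 3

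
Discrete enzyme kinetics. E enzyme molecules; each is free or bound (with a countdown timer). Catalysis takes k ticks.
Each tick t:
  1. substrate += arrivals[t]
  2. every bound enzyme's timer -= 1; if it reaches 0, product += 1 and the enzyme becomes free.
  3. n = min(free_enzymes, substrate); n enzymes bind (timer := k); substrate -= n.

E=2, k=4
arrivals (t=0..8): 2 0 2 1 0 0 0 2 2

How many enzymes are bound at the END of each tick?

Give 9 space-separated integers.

Answer: 2 2 2 2 2 2 2 2 2

Derivation:
t=0: arr=2 -> substrate=0 bound=2 product=0
t=1: arr=0 -> substrate=0 bound=2 product=0
t=2: arr=2 -> substrate=2 bound=2 product=0
t=3: arr=1 -> substrate=3 bound=2 product=0
t=4: arr=0 -> substrate=1 bound=2 product=2
t=5: arr=0 -> substrate=1 bound=2 product=2
t=6: arr=0 -> substrate=1 bound=2 product=2
t=7: arr=2 -> substrate=3 bound=2 product=2
t=8: arr=2 -> substrate=3 bound=2 product=4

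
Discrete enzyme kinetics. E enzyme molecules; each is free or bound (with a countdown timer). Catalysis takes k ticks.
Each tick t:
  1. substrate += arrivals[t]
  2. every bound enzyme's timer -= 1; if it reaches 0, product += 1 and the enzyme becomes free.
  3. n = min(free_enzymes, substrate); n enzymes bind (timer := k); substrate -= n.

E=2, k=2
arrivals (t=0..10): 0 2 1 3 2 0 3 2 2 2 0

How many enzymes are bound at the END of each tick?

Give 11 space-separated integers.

Answer: 0 2 2 2 2 2 2 2 2 2 2

Derivation:
t=0: arr=0 -> substrate=0 bound=0 product=0
t=1: arr=2 -> substrate=0 bound=2 product=0
t=2: arr=1 -> substrate=1 bound=2 product=0
t=3: arr=3 -> substrate=2 bound=2 product=2
t=4: arr=2 -> substrate=4 bound=2 product=2
t=5: arr=0 -> substrate=2 bound=2 product=4
t=6: arr=3 -> substrate=5 bound=2 product=4
t=7: arr=2 -> substrate=5 bound=2 product=6
t=8: arr=2 -> substrate=7 bound=2 product=6
t=9: arr=2 -> substrate=7 bound=2 product=8
t=10: arr=0 -> substrate=7 bound=2 product=8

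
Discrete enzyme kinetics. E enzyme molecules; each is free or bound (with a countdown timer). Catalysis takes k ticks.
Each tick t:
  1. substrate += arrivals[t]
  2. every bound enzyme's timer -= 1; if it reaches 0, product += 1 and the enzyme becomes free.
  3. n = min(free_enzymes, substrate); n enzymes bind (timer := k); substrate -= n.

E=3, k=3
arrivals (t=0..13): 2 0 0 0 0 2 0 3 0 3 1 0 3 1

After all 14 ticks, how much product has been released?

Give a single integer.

Answer: 8

Derivation:
t=0: arr=2 -> substrate=0 bound=2 product=0
t=1: arr=0 -> substrate=0 bound=2 product=0
t=2: arr=0 -> substrate=0 bound=2 product=0
t=3: arr=0 -> substrate=0 bound=0 product=2
t=4: arr=0 -> substrate=0 bound=0 product=2
t=5: arr=2 -> substrate=0 bound=2 product=2
t=6: arr=0 -> substrate=0 bound=2 product=2
t=7: arr=3 -> substrate=2 bound=3 product=2
t=8: arr=0 -> substrate=0 bound=3 product=4
t=9: arr=3 -> substrate=3 bound=3 product=4
t=10: arr=1 -> substrate=3 bound=3 product=5
t=11: arr=0 -> substrate=1 bound=3 product=7
t=12: arr=3 -> substrate=4 bound=3 product=7
t=13: arr=1 -> substrate=4 bound=3 product=8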